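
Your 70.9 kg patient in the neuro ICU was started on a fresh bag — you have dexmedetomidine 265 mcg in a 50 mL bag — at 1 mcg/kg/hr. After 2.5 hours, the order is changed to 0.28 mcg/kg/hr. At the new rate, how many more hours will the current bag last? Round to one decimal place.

Initial rate:
Dose = 1 mcg/kg/hr × 70.9 kg = 70.9 mcg/hr
Concentration = 265 mcg ÷ 50 mL = 5.3 mcg/mL
Rate = 70.9 mcg/hr ÷ 5.3 mcg/mL = 13.37736 mL/hr
Volume infused so far = 13.37736 mL/hr × 2.5 hr = 33.4434 mL
Volume remaining = 50 − 33.4434 = 16.5566 mL
New rate:
Dose = 0.28 mcg/kg/hr × 70.9 kg = 19.852 mcg/hr
Rate = 19.852 mcg/hr ÷ 5.3 mcg/mL = 3.74566 mL/hr
Time remaining = 16.5566 mL ÷ 3.74566 mL/hr = 4.42021 hr

4.4 hours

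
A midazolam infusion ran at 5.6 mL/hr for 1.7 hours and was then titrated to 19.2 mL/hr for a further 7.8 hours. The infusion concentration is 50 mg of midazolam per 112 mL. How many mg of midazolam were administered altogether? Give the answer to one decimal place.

71.1 mg

Concentration = 50 mg ÷ 112 mL = 0.4464286 mg/mL
Stage 1: 5.6 mL/hr × 1.7 hr = 9.52 mL → 9.52 mL × 0.4464286 mg/mL = 4.25 mg
Stage 2: 19.2 mL/hr × 7.8 hr = 149.76 mL → 149.76 mL × 0.4464286 mg/mL = 66.85714 mg
Total = 4.25 + 66.85714 = 71.10714 mg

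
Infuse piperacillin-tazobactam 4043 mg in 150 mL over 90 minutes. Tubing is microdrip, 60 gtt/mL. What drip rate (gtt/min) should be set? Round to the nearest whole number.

150 mL ÷ (90 min) = 1.666667 mL/min
1.666667 mL/min × 60 gtt/mL = 100 gtt/min

100 gtt/min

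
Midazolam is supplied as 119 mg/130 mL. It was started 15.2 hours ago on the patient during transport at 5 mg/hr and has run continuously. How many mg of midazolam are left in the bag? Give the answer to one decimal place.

43.0 mg

Concentration = 119 mg ÷ 130 mL = 0.9153846 mg/mL
Rate = 5 mg/hr ÷ 0.9153846 mg/mL = 5.462185 mL/hr
Volume infused = 5.462185 mL/hr × 15.2 hr = 83.02521 mL
Volume remaining = 130 − 83.02521 = 46.97479 mL
Drug remaining = 46.97479 mL × 0.9153846 mg/mL = 43 mg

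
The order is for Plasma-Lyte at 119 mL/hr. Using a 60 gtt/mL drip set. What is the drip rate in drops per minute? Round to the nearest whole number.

119 gtt/min

119 mL/hr ÷ 60 min/hr = 1.983333 mL/min
1.983333 mL/min × 60 gtt/mL = 119 gtt/min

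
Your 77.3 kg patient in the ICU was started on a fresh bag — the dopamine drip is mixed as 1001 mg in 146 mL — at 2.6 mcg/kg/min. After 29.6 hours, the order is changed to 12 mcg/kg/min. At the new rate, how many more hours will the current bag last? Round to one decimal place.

11.6 hours

Initial rate:
Dose = 2.6 mcg/kg/min × 77.3 kg = 200.98 mcg/min
200.98 mcg/min × 60 min/hr = 12058.8 mcg/hr
Concentration = 1001 mg ÷ 146 mL = 6.856164 mg/mL = 6856.164 mcg/mL
Rate = 12058.8 mcg/hr ÷ 6856.164 mcg/mL = 1.758826 mL/hr
Volume infused so far = 1.758826 mL/hr × 29.6 hr = 52.06125 mL
Volume remaining = 146 − 52.06125 = 93.93875 mL
New rate:
Dose = 12 mcg/kg/min × 77.3 kg = 927.6 mcg/min
927.6 mcg/min × 60 min/hr = 55656 mcg/hr
Rate = 55656 mcg/hr ÷ 6856.164 mcg/mL = 8.117658 mL/hr
Time remaining = 93.93875 mL ÷ 8.117658 mL/hr = 11.57215 hr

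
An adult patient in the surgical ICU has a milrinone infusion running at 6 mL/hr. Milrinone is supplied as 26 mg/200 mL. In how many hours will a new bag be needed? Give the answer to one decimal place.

33.3 hours

Duration = 200 mL ÷ 6 mL/hr = 33.33333 hr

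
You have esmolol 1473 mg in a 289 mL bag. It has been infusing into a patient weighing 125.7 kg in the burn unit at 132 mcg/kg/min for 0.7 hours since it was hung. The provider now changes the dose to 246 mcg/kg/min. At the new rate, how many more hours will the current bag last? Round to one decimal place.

Initial rate:
Dose = 132 mcg/kg/min × 125.7 kg = 16592.4 mcg/min
16592.4 mcg/min × 60 min/hr = 995544 mcg/hr
Concentration = 1473 mg ÷ 289 mL = 5.096886 mg/mL = 5096.886 mcg/mL
Rate = 995544 mcg/hr ÷ 5096.886 mcg/mL = 195.324 mL/hr
Volume infused so far = 195.324 mL/hr × 0.7 hr = 136.7268 mL
Volume remaining = 289 − 136.7268 = 152.2732 mL
New rate:
Dose = 246 mcg/kg/min × 125.7 kg = 30922.2 mcg/min
30922.2 mcg/min × 60 min/hr = 1855332 mcg/hr
Rate = 1855332 mcg/hr ÷ 5096.886 mcg/mL = 364.0129 mL/hr
Time remaining = 152.2732 mL ÷ 364.0129 mL/hr = 0.4183182 hr

0.4 hours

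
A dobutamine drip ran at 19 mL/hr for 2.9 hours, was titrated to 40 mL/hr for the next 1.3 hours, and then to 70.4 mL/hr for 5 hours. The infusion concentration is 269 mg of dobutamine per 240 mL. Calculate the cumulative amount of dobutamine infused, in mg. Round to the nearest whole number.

515 mg

Concentration = 269 mg ÷ 240 mL = 1.120833 mg/mL
Stage 1: 19 mL/hr × 2.9 hr = 55.1 mL → 55.1 mL × 1.120833 mg/mL = 61.75792 mg
Stage 2: 40 mL/hr × 1.3 hr = 52 mL → 52 mL × 1.120833 mg/mL = 58.28333 mg
Stage 3: 70.4 mL/hr × 5 hr = 352 mL → 352 mL × 1.120833 mg/mL = 394.5333 mg
Total = 61.75792 + 58.28333 + 394.5333 = 514.5746 mg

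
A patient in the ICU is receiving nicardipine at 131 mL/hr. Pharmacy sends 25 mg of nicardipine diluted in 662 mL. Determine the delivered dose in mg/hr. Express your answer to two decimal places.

Concentration = 25 mg ÷ 662 mL = 0.03776435 mg/mL
Drug rate = 131 mL/hr × 0.03776435 mg/mL = 4.94713 mg/hr

4.95 mg/hr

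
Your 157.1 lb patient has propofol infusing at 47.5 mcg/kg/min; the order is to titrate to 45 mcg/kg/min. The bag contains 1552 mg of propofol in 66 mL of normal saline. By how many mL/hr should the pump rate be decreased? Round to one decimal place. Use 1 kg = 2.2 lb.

At the current dose:
Weight = 157.1 lb ÷ 2.2 lb/kg = 71.40909 kg
Dose = 47.5 mcg/kg/min × 71.40909 kg = 3391.932 mcg/min
3391.932 mcg/min × 60 min/hr = 203515.9 mcg/hr
Concentration = 1552 mg ÷ 66 mL = 23.51515 mg/mL = 23515.15 mcg/mL
Rate = 203515.9 mcg/hr ÷ 23515.15 mcg/mL = 8.654671 mL/hr
At the new dose:
Dose = 45 mcg/kg/min × 71.40909 kg = 3213.409 mcg/min
3213.409 mcg/min × 60 min/hr = 192804.5 mcg/hr
Rate = 192804.5 mcg/hr ÷ 23515.15 mcg/mL = 8.199162 mL/hr
Change = 8.199162 − 8.654671 = -0.455509 mL/hr → 0.455509 mL/hr decrease

0.5 mL/hr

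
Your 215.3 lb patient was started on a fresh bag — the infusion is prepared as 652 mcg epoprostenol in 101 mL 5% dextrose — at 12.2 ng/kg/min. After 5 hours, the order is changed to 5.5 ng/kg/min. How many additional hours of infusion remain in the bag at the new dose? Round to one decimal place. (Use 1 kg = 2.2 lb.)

9.1 hours

Initial rate:
Weight = 215.3 lb ÷ 2.2 lb/kg = 97.86364 kg
Dose = 12.2 ng/kg/min × 97.86364 kg = 1193.936 ng/min
1193.936 ng/min × 60 min/hr = 71636.18 ng/hr
Concentration = 652 mcg ÷ 101 mL = 6.455446 mcg/mL = 6455.446 ng/mL
Rate = 71636.18 ng/hr ÷ 6455.446 ng/mL = 11.09702 mL/hr
Volume infused so far = 11.09702 mL/hr × 5 hr = 55.48508 mL
Volume remaining = 101 − 55.48508 = 45.51492 mL
New rate:
Dose = 5.5 ng/kg/min × 97.86364 kg = 538.25 ng/min
538.25 ng/min × 60 min/hr = 32295 ng/hr
Rate = 32295 ng/hr ÷ 6455.446 ng/mL = 5.002753 mL/hr
Time remaining = 45.51492 mL ÷ 5.002753 mL/hr = 9.097975 hr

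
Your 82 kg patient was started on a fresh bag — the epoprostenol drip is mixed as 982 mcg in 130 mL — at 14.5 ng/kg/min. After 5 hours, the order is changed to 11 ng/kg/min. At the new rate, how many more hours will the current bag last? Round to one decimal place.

Initial rate:
Dose = 14.5 ng/kg/min × 82 kg = 1189 ng/min
1189 ng/min × 60 min/hr = 71340 ng/hr
Concentration = 982 mcg ÷ 130 mL = 7.553846 mcg/mL = 7553.846 ng/mL
Rate = 71340 ng/hr ÷ 7553.846 ng/mL = 9.444196 mL/hr
Volume infused so far = 9.444196 mL/hr × 5 hr = 47.22098 mL
Volume remaining = 130 − 47.22098 = 82.77902 mL
New rate:
Dose = 11 ng/kg/min × 82 kg = 902 ng/min
902 ng/min × 60 min/hr = 54120 ng/hr
Rate = 54120 ng/hr ÷ 7553.846 ng/mL = 7.164562 mL/hr
Time remaining = 82.77902 mL ÷ 7.164562 mL/hr = 11.55395 hr

11.6 hours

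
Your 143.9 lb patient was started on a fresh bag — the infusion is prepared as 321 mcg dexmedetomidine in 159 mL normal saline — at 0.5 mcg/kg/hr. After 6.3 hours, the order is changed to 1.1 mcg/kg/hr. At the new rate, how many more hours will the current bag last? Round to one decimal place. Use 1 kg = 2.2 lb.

1.6 hours

Initial rate:
Weight = 143.9 lb ÷ 2.2 lb/kg = 65.40909 kg
Dose = 0.5 mcg/kg/hr × 65.40909 kg = 32.70455 mcg/hr
Concentration = 321 mcg ÷ 159 mL = 2.018868 mcg/mL
Rate = 32.70455 mcg/hr ÷ 2.018868 mcg/mL = 16.19945 mL/hr
Volume infused so far = 16.19945 mL/hr × 6.3 hr = 102.0565 mL
Volume remaining = 159 − 102.0565 = 56.94348 mL
New rate:
Dose = 1.1 mcg/kg/hr × 65.40909 kg = 71.95 mcg/hr
Rate = 71.95 mcg/hr ÷ 2.018868 mcg/mL = 35.63879 mL/hr
Time remaining = 56.94348 mL ÷ 35.63879 mL/hr = 1.597795 hr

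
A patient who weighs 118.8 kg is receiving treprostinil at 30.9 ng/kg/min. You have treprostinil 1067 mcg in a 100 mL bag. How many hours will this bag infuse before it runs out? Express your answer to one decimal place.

Dose = 30.9 ng/kg/min × 118.8 kg = 3670.92 ng/min
3670.92 ng/min × 60 min/hr = 220255.2 ng/hr
Concentration = 1067 mcg ÷ 100 mL = 10.67 mcg/mL = 10670 ng/mL
Rate = 220255.2 ng/hr ÷ 10670 ng/mL = 20.64247 mL/hr
Duration = 100 mL ÷ 20.64247 mL/hr = 4.844381 hr

4.8 hours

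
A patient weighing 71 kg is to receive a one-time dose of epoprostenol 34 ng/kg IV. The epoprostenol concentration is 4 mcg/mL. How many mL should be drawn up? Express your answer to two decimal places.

0.60 mL

Dose = 34 ng/kg × 71 kg = 2414 ng
Concentration = 4 mcg/mL = 4000 ng/mL
Volume = 2414 ng ÷ 4000 ng/mL = 0.6035 mL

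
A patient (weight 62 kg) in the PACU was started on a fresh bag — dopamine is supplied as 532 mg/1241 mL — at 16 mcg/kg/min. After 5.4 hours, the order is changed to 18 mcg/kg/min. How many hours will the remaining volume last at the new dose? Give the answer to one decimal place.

Initial rate:
Dose = 16 mcg/kg/min × 62 kg = 992 mcg/min
992 mcg/min × 60 min/hr = 59520 mcg/hr
Concentration = 532 mg ÷ 1241 mL = 0.4286865 mg/mL = 428.6865 mcg/mL
Rate = 59520 mcg/hr ÷ 428.6865 mcg/mL = 138.8427 mL/hr
Volume infused so far = 138.8427 mL/hr × 5.4 hr = 749.7506 mL
Volume remaining = 1241 − 749.7506 = 491.2494 mL
New rate:
Dose = 18 mcg/kg/min × 62 kg = 1116 mcg/min
1116 mcg/min × 60 min/hr = 66960 mcg/hr
Rate = 66960 mcg/hr ÷ 428.6865 mcg/mL = 156.198 mL/hr
Time remaining = 491.2494 mL ÷ 156.198 mL/hr = 3.145042 hr

3.1 hours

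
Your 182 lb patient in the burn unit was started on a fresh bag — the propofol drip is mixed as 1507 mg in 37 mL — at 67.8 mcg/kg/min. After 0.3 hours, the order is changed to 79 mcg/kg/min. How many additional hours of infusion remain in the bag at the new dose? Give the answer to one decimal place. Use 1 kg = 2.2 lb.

3.6 hours

Initial rate:
Weight = 182 lb ÷ 2.2 lb/kg = 82.72727 kg
Dose = 67.8 mcg/kg/min × 82.72727 kg = 5608.909 mcg/min
5608.909 mcg/min × 60 min/hr = 336534.5 mcg/hr
Concentration = 1507 mg ÷ 37 mL = 40.72973 mg/mL = 40729.73 mcg/mL
Rate = 336534.5 mcg/hr ÷ 40729.73 mcg/mL = 8.262627 mL/hr
Volume infused so far = 8.262627 mL/hr × 0.3 hr = 2.478788 mL
Volume remaining = 37 − 2.478788 = 34.52121 mL
New rate:
Dose = 79 mcg/kg/min × 82.72727 kg = 6535.455 mcg/min
6535.455 mcg/min × 60 min/hr = 392127.3 mcg/hr
Rate = 392127.3 mcg/hr ÷ 40729.73 mcg/mL = 9.627544 mL/hr
Time remaining = 34.52121 mL ÷ 9.627544 mL/hr = 3.585672 hr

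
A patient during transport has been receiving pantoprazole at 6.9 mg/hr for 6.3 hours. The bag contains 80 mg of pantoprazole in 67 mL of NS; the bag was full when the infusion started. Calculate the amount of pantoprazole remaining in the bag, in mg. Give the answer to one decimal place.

36.5 mg

Concentration = 80 mg ÷ 67 mL = 1.19403 mg/mL
Rate = 6.9 mg/hr ÷ 1.19403 mg/mL = 5.77875 mL/hr
Volume infused = 5.77875 mL/hr × 6.3 hr = 36.40612 mL
Volume remaining = 67 − 36.40612 = 30.59388 mL
Drug remaining = 30.59388 mL × 1.19403 mg/mL = 36.53 mg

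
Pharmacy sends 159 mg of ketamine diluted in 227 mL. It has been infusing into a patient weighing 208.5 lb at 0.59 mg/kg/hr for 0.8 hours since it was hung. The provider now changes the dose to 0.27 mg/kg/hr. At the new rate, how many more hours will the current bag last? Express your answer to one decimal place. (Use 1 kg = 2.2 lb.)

Initial rate:
Weight = 208.5 lb ÷ 2.2 lb/kg = 94.77273 kg
Dose = 0.59 mg/kg/hr × 94.77273 kg = 55.91591 mg/hr
Concentration = 159 mg ÷ 227 mL = 0.7004405 mg/mL
Rate = 55.91591 mg/hr ÷ 0.7004405 mg/mL = 79.82963 mL/hr
Volume infused so far = 79.82963 mL/hr × 0.8 hr = 63.8637 mL
Volume remaining = 227 − 63.8637 = 163.1363 mL
New rate:
Dose = 0.27 mg/kg/hr × 94.77273 kg = 25.58864 mg/hr
Rate = 25.58864 mg/hr ÷ 0.7004405 mg/mL = 36.5322 mL/hr
Time remaining = 163.1363 mL ÷ 36.5322 mL/hr = 4.465548 hr

4.5 hours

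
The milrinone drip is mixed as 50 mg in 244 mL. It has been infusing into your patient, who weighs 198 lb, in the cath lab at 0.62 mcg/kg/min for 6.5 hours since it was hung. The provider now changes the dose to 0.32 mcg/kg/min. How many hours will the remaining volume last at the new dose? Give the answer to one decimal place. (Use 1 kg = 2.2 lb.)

16.3 hours

Initial rate:
Weight = 198 lb ÷ 2.2 lb/kg = 90 kg
Dose = 0.62 mcg/kg/min × 90 kg = 55.8 mcg/min
55.8 mcg/min × 60 min/hr = 3348 mcg/hr
Concentration = 50 mg ÷ 244 mL = 0.204918 mg/mL = 204.918 mcg/mL
Rate = 3348 mcg/hr ÷ 204.918 mcg/mL = 16.33824 mL/hr
Volume infused so far = 16.33824 mL/hr × 6.5 hr = 106.1986 mL
Volume remaining = 244 − 106.1986 = 137.8014 mL
New rate:
Dose = 0.32 mcg/kg/min × 90 kg = 28.8 mcg/min
28.8 mcg/min × 60 min/hr = 1728 mcg/hr
Rate = 1728 mcg/hr ÷ 204.918 mcg/mL = 8.43264 mL/hr
Time remaining = 137.8014 mL ÷ 8.43264 mL/hr = 16.34144 hr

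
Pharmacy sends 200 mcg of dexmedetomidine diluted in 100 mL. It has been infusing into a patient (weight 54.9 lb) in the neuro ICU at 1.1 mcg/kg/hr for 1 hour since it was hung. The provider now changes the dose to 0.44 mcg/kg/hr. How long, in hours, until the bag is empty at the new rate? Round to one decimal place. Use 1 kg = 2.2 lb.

Initial rate:
Weight = 54.9 lb ÷ 2.2 lb/kg = 24.95455 kg
Dose = 1.1 mcg/kg/hr × 24.95455 kg = 27.45 mcg/hr
Concentration = 200 mcg ÷ 100 mL = 2 mcg/mL
Rate = 27.45 mcg/hr ÷ 2 mcg/mL = 13.725 mL/hr
Volume infused so far = 13.725 mL/hr × 1 hr = 13.725 mL
Volume remaining = 100 − 13.725 = 86.275 mL
New rate:
Dose = 0.44 mcg/kg/hr × 24.95455 kg = 10.98 mcg/hr
Rate = 10.98 mcg/hr ÷ 2 mcg/mL = 5.49 mL/hr
Time remaining = 86.275 mL ÷ 5.49 mL/hr = 15.71494 hr

15.7 hours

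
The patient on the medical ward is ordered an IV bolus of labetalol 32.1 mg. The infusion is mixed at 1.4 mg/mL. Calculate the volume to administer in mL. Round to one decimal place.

22.9 mL

Volume = 32.1 mg ÷ 1.4 mg/mL = 22.92857 mL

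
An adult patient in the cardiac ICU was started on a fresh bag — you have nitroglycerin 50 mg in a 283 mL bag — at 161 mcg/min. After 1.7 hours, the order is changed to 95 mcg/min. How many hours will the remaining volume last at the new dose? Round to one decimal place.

5.9 hours

Initial rate:
161 mcg/min × 60 min/hr = 9660 mcg/hr
Concentration = 50 mg ÷ 283 mL = 0.1766784 mg/mL = 176.6784 mcg/mL
Rate = 9660 mcg/hr ÷ 176.6784 mcg/mL = 54.6756 mL/hr
Volume infused so far = 54.6756 mL/hr × 1.7 hr = 92.94852 mL
Volume remaining = 283 − 92.94852 = 190.0515 mL
New rate:
95 mcg/min × 60 min/hr = 5700 mcg/hr
Rate = 5700 mcg/hr ÷ 176.6784 mcg/mL = 32.262 mL/hr
Time remaining = 190.0515 mL ÷ 32.262 mL/hr = 5.890877 hr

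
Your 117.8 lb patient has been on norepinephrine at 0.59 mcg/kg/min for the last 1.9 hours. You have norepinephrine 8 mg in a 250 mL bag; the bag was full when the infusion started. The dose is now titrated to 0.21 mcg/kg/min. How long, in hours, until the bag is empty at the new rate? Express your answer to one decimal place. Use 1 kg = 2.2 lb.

Initial rate:
Weight = 117.8 lb ÷ 2.2 lb/kg = 53.54545 kg
Dose = 0.59 mcg/kg/min × 53.54545 kg = 31.59182 mcg/min
31.59182 mcg/min × 60 min/hr = 1895.509 mcg/hr
Concentration = 8 mg ÷ 250 mL = 0.032 mg/mL = 32 mcg/mL
Rate = 1895.509 mcg/hr ÷ 32 mcg/mL = 59.23466 mL/hr
Volume infused so far = 59.23466 mL/hr × 1.9 hr = 112.5459 mL
Volume remaining = 250 − 112.5459 = 137.4541 mL
New rate:
Dose = 0.21 mcg/kg/min × 53.54545 kg = 11.24455 mcg/min
11.24455 mcg/min × 60 min/hr = 674.6727 mcg/hr
Rate = 674.6727 mcg/hr ÷ 32 mcg/mL = 21.08352 mL/hr
Time remaining = 137.4541 mL ÷ 21.08352 mL/hr = 6.519506 hr

6.5 hours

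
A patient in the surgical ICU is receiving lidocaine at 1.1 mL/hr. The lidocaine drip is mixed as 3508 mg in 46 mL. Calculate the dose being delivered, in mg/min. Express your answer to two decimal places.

Concentration = 3508 mg ÷ 46 mL = 76.26087 mg/mL
Drug rate = 1.1 mL/hr × 76.26087 mg/mL = 83.88696 mg/hr
83.88696 mg/hr ÷ 60 min/hr = 1.398116 mg/min

1.40 mg/min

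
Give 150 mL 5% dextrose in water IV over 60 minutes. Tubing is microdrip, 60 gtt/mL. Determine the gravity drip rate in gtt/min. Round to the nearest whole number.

150 mL ÷ (60 min) = 2.5 mL/min
2.5 mL/min × 60 gtt/mL = 150 gtt/min

150 gtt/min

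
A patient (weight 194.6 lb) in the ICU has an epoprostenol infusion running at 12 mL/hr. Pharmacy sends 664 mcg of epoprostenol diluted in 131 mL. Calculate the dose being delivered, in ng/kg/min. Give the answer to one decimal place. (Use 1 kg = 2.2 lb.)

11.5 ng/kg/min

Weight = 194.6 lb ÷ 2.2 lb/kg = 88.45455 kg
Concentration = 664 mcg ÷ 131 mL = 5.068702 mcg/mL = 5068.702 ng/mL
Drug rate = 12 mL/hr × 5068.702 ng/mL = 60824.43 ng/hr
60824.43 ng/hr ÷ 60 min/hr = 1013.74 ng/min
1013.74 ng/min ÷ 88.45455 kg = 11.46058 ng/kg/min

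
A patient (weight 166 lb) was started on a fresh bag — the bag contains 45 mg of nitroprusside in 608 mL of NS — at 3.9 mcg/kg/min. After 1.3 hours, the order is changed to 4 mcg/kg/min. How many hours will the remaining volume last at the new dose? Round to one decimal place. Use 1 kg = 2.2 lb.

Initial rate:
Weight = 166 lb ÷ 2.2 lb/kg = 75.45455 kg
Dose = 3.9 mcg/kg/min × 75.45455 kg = 294.2727 mcg/min
294.2727 mcg/min × 60 min/hr = 17656.36 mcg/hr
Concentration = 45 mg ÷ 608 mL = 0.07401316 mg/mL = 74.01316 mcg/mL
Rate = 17656.36 mcg/hr ÷ 74.01316 mcg/mL = 238.5571 mL/hr
Volume infused so far = 238.5571 mL/hr × 1.3 hr = 310.1242 mL
Volume remaining = 608 − 310.1242 = 297.8758 mL
New rate:
Dose = 4 mcg/kg/min × 75.45455 kg = 301.8182 mcg/min
301.8182 mcg/min × 60 min/hr = 18109.09 mcg/hr
Rate = 18109.09 mcg/hr ÷ 74.01316 mcg/mL = 244.6739 mL/hr
Time remaining = 297.8758 mL ÷ 244.6739 mL/hr = 1.21744 hr

1.2 hours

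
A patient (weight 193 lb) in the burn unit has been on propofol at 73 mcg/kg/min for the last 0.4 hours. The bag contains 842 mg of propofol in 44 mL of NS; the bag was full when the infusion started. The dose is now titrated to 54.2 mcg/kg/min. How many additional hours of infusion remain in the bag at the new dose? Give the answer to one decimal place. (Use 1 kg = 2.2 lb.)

Initial rate:
Weight = 193 lb ÷ 2.2 lb/kg = 87.72727 kg
Dose = 73 mcg/kg/min × 87.72727 kg = 6404.091 mcg/min
6404.091 mcg/min × 60 min/hr = 384245.5 mcg/hr
Concentration = 842 mg ÷ 44 mL = 19.13636 mg/mL = 19136.36 mcg/mL
Rate = 384245.5 mcg/hr ÷ 19136.36 mcg/mL = 20.07933 mL/hr
Volume infused so far = 20.07933 mL/hr × 0.4 hr = 8.031734 mL
Volume remaining = 44 − 8.031734 = 35.96827 mL
New rate:
Dose = 54.2 mcg/kg/min × 87.72727 kg = 4754.818 mcg/min
4754.818 mcg/min × 60 min/hr = 285289.1 mcg/hr
Rate = 285289.1 mcg/hr ÷ 19136.36 mcg/mL = 14.90822 mL/hr
Time remaining = 35.96827 mL ÷ 14.90822 mL/hr = 2.412647 hr

2.4 hours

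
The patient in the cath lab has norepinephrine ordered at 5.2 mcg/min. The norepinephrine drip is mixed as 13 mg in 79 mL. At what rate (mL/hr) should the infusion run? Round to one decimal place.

5.2 mcg/min × 60 min/hr = 312 mcg/hr
Concentration = 13 mg ÷ 79 mL = 0.164557 mg/mL = 164.557 mcg/mL
Rate = 312 mcg/hr ÷ 164.557 mcg/mL = 1.896 mL/hr

1.9 mL/hr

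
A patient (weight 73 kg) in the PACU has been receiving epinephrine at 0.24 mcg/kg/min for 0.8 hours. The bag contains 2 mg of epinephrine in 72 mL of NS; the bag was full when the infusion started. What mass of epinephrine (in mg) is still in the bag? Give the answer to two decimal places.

Dose = 0.24 mcg/kg/min × 73 kg = 17.52 mcg/min
17.52 mcg/min × 60 min/hr = 1051.2 mcg/hr
Concentration = 2 mg ÷ 72 mL = 0.02777778 mg/mL = 27.77778 mcg/mL
Rate = 1051.2 mcg/hr ÷ 27.77778 mcg/mL = 37.8432 mL/hr
Volume infused = 37.8432 mL/hr × 0.8 hr = 30.27456 mL
Volume remaining = 72 − 30.27456 = 41.72544 mL
Drug remaining = 41.72544 mL × 27.77778 mcg/mL = 1159.04 mcg = 1.15904 mg

1.16 mg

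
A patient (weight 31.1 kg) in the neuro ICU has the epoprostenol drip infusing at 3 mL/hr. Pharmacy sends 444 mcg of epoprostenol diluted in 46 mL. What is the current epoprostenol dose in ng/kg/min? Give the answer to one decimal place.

Concentration = 444 mcg ÷ 46 mL = 9.652174 mcg/mL = 9652.174 ng/mL
Drug rate = 3 mL/hr × 9652.174 ng/mL = 28956.52 ng/hr
28956.52 ng/hr ÷ 60 min/hr = 482.6087 ng/min
482.6087 ng/min ÷ 31.1 kg = 15.51796 ng/kg/min

15.5 ng/kg/min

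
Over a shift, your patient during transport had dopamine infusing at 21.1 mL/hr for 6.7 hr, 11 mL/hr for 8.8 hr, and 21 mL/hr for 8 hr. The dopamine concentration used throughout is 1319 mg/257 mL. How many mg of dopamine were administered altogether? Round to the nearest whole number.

Concentration = 1319 mg ÷ 257 mL = 5.132296 mg/mL
Stage 1: 21.1 mL/hr × 6.7 hr = 141.37 mL → 141.37 mL × 5.132296 mg/mL = 725.5526 mg
Stage 2: 11 mL/hr × 8.8 hr = 96.8 mL → 96.8 mL × 5.132296 mg/mL = 496.8062 mg
Stage 3: 21 mL/hr × 8 hr = 168 mL → 168 mL × 5.132296 mg/mL = 862.2257 mg
Total = 725.5526 + 496.8062 + 862.2257 = 2084.585 mg

2085 mg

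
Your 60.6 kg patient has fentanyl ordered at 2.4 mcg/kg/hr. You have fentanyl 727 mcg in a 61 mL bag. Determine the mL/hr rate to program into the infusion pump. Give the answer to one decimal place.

Dose = 2.4 mcg/kg/hr × 60.6 kg = 145.44 mcg/hr
Concentration = 727 mcg ÷ 61 mL = 11.91803 mcg/mL
Rate = 145.44 mcg/hr ÷ 11.91803 mcg/mL = 12.20336 mL/hr

12.2 mL/hr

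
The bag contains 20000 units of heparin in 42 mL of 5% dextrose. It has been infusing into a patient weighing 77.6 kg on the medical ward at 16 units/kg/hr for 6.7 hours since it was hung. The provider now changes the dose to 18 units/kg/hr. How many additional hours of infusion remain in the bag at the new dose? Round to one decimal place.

8.4 hours

Initial rate:
Dose = 16 units/kg/hr × 77.6 kg = 1241.6 units/hr
Concentration = 20000 units ÷ 42 mL = 476.1905 units/mL
Rate = 1241.6 units/hr ÷ 476.1905 units/mL = 2.60736 mL/hr
Volume infused so far = 2.60736 mL/hr × 6.7 hr = 17.46931 mL
Volume remaining = 42 − 17.46931 = 24.53069 mL
New rate:
Dose = 18 units/kg/hr × 77.6 kg = 1396.8 units/hr
Rate = 1396.8 units/hr ÷ 476.1905 units/mL = 2.93328 mL/hr
Time remaining = 24.53069 mL ÷ 2.93328 mL/hr = 8.362887 hr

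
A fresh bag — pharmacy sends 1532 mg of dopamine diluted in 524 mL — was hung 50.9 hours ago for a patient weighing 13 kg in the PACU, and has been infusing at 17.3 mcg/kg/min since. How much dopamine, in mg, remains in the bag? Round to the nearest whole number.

845 mg

Dose = 17.3 mcg/kg/min × 13 kg = 224.9 mcg/min
224.9 mcg/min × 60 min/hr = 13494 mcg/hr
Concentration = 1532 mg ÷ 524 mL = 2.923664 mg/mL = 2923.664 mcg/mL
Rate = 13494 mcg/hr ÷ 2923.664 mcg/mL = 4.615441 mL/hr
Volume infused = 4.615441 mL/hr × 50.9 hr = 234.926 mL
Volume remaining = 524 − 234.926 = 289.074 mL
Drug remaining = 289.074 mL × 2923.664 mcg/mL = 845155.4 mcg = 845.1554 mg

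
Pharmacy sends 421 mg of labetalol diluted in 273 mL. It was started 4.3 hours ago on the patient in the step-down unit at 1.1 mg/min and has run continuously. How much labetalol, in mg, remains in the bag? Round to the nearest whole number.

1.1 mg/min × 60 min/hr = 66 mg/hr
Concentration = 421 mg ÷ 273 mL = 1.542125 mg/mL
Rate = 66 mg/hr ÷ 1.542125 mg/mL = 42.7981 mL/hr
Volume infused = 42.7981 mL/hr × 4.3 hr = 184.0318 mL
Volume remaining = 273 − 184.0318 = 88.96817 mL
Drug remaining = 88.96817 mL × 1.542125 mg/mL = 137.2 mg

137 mg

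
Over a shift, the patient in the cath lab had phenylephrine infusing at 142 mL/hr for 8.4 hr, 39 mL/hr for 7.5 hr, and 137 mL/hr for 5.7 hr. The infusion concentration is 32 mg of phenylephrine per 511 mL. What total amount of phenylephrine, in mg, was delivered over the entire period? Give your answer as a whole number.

142 mg

Concentration = 32 mg ÷ 511 mL = 0.06262231 mg/mL
Stage 1: 142 mL/hr × 8.4 hr = 1192.8 mL → 1192.8 mL × 0.06262231 mg/mL = 74.69589 mg
Stage 2: 39 mL/hr × 7.5 hr = 292.5 mL → 292.5 mL × 0.06262231 mg/mL = 18.31703 mg
Stage 3: 137 mL/hr × 5.7 hr = 780.9 mL → 780.9 mL × 0.06262231 mg/mL = 48.90176 mg
Total = 74.69589 + 18.31703 + 48.90176 = 141.9147 mg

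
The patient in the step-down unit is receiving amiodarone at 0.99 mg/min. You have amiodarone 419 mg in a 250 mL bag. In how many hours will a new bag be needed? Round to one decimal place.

7.1 hours

0.99 mg/min × 60 min/hr = 59.4 mg/hr
Concentration = 419 mg ÷ 250 mL = 1.676 mg/mL
Rate = 59.4 mg/hr ÷ 1.676 mg/mL = 35.44153 mL/hr
Duration = 250 mL ÷ 35.44153 mL/hr = 7.053872 hr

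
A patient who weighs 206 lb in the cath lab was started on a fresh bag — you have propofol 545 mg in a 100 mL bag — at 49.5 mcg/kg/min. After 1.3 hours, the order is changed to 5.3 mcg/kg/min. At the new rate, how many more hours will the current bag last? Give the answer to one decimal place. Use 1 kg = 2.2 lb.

Initial rate:
Weight = 206 lb ÷ 2.2 lb/kg = 93.63636 kg
Dose = 49.5 mcg/kg/min × 93.63636 kg = 4635 mcg/min
4635 mcg/min × 60 min/hr = 278100 mcg/hr
Concentration = 545 mg ÷ 100 mL = 5.45 mg/mL = 5450 mcg/mL
Rate = 278100 mcg/hr ÷ 5450 mcg/mL = 51.02752 mL/hr
Volume infused so far = 51.02752 mL/hr × 1.3 hr = 66.33578 mL
Volume remaining = 100 − 66.33578 = 33.66422 mL
New rate:
Dose = 5.3 mcg/kg/min × 93.63636 kg = 496.2727 mcg/min
496.2727 mcg/min × 60 min/hr = 29776.36 mcg/hr
Rate = 29776.36 mcg/hr ÷ 5450 mcg/mL = 5.463553 mL/hr
Time remaining = 33.66422 mL ÷ 5.463553 mL/hr = 6.161599 hr

6.2 hours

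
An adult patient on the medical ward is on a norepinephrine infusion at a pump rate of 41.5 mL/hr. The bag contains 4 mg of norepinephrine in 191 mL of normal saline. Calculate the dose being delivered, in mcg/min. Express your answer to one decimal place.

Concentration = 4 mg ÷ 191 mL = 0.02094241 mg/mL = 20.94241 mcg/mL
Drug rate = 41.5 mL/hr × 20.94241 mcg/mL = 869.1099 mcg/hr
869.1099 mcg/hr ÷ 60 min/hr = 14.48517 mcg/min

14.5 mcg/min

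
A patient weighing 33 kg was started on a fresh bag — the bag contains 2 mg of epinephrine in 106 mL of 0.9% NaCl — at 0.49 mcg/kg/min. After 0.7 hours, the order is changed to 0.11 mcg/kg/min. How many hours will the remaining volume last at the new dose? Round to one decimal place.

6.1 hours

Initial rate:
Dose = 0.49 mcg/kg/min × 33 kg = 16.17 mcg/min
16.17 mcg/min × 60 min/hr = 970.2 mcg/hr
Concentration = 2 mg ÷ 106 mL = 0.01886792 mg/mL = 18.86792 mcg/mL
Rate = 970.2 mcg/hr ÷ 18.86792 mcg/mL = 51.4206 mL/hr
Volume infused so far = 51.4206 mL/hr × 0.7 hr = 35.99442 mL
Volume remaining = 106 − 35.99442 = 70.00558 mL
New rate:
Dose = 0.11 mcg/kg/min × 33 kg = 3.63 mcg/min
3.63 mcg/min × 60 min/hr = 217.8 mcg/hr
Rate = 217.8 mcg/hr ÷ 18.86792 mcg/mL = 11.5434 mL/hr
Time remaining = 70.00558 mL ÷ 11.5434 mL/hr = 6.064555 hr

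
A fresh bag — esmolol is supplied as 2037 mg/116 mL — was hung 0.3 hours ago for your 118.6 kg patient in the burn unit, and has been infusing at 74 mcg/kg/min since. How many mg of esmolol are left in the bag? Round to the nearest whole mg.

1879 mg

Dose = 74 mcg/kg/min × 118.6 kg = 8776.4 mcg/min
8776.4 mcg/min × 60 min/hr = 526584 mcg/hr
Concentration = 2037 mg ÷ 116 mL = 17.56034 mg/mL = 17560.34 mcg/mL
Rate = 526584 mcg/hr ÷ 17560.34 mcg/mL = 29.98711 mL/hr
Volume infused = 29.98711 mL/hr × 0.3 hr = 8.996133 mL
Volume remaining = 116 − 8.996133 = 107.0039 mL
Drug remaining = 107.0039 mL × 17560.34 mcg/mL = 1879025 mcg = 1879.025 mg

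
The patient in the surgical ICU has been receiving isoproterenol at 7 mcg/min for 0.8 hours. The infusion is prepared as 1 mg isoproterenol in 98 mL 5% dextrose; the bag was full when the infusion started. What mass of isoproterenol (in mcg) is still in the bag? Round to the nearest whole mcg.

664 mcg

7 mcg/min × 60 min/hr = 420 mcg/hr
Concentration = 1 mg ÷ 98 mL = 0.01020408 mg/mL = 10.20408 mcg/mL
Rate = 420 mcg/hr ÷ 10.20408 mcg/mL = 41.16 mL/hr
Volume infused = 41.16 mL/hr × 0.8 hr = 32.928 mL
Volume remaining = 98 − 32.928 = 65.072 mL
Drug remaining = 65.072 mL × 10.20408 mcg/mL = 664 mcg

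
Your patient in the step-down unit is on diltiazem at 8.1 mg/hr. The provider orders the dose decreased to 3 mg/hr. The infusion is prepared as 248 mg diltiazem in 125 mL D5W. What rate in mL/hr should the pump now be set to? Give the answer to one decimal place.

Concentration = 248 mg ÷ 125 mL = 1.984 mg/mL
Rate = 3 mg/hr ÷ 1.984 mg/mL = 1.512097 mL/hr

1.5 mL/hr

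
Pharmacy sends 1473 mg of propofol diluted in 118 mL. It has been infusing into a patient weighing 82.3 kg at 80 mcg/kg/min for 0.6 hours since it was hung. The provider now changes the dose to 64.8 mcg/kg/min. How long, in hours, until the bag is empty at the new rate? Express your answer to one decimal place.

3.9 hours

Initial rate:
Dose = 80 mcg/kg/min × 82.3 kg = 6584 mcg/min
6584 mcg/min × 60 min/hr = 395040 mcg/hr
Concentration = 1473 mg ÷ 118 mL = 12.48305 mg/mL = 12483.05 mcg/mL
Rate = 395040 mcg/hr ÷ 12483.05 mcg/mL = 31.64611 mL/hr
Volume infused so far = 31.64611 mL/hr × 0.6 hr = 18.98767 mL
Volume remaining = 118 − 18.98767 = 99.01233 mL
New rate:
Dose = 64.8 mcg/kg/min × 82.3 kg = 5333.04 mcg/min
5333.04 mcg/min × 60 min/hr = 319982.4 mcg/hr
Rate = 319982.4 mcg/hr ÷ 12483.05 mcg/mL = 25.63335 mL/hr
Time remaining = 99.01233 mL ÷ 25.63335 mL/hr = 3.862637 hr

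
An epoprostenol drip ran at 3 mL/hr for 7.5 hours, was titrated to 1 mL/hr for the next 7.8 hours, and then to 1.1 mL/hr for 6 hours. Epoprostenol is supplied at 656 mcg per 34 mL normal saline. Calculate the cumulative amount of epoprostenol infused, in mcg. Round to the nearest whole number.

712 mcg

Concentration = 656 mcg ÷ 34 mL = 19.29412 mcg/mL
Stage 1: 3 mL/hr × 7.5 hr = 22.5 mL → 22.5 mL × 19.29412 mcg/mL = 434.1176 mcg
Stage 2: 1 mL/hr × 7.8 hr = 7.8 mL → 7.8 mL × 19.29412 mcg/mL = 150.4941 mcg
Stage 3: 1.1 mL/hr × 6 hr = 6.6 mL → 6.6 mL × 19.29412 mcg/mL = 127.3412 mcg
Total = 434.1176 + 150.4941 + 127.3412 = 711.9529 mcg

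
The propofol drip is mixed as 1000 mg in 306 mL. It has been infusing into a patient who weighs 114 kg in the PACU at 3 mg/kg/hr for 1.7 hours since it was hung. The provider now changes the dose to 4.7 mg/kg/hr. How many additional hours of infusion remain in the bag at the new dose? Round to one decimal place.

0.8 hours

Initial rate:
Dose = 3 mg/kg/hr × 114 kg = 342 mg/hr
Concentration = 1000 mg ÷ 306 mL = 3.267974 mg/mL
Rate = 342 mg/hr ÷ 3.267974 mg/mL = 104.652 mL/hr
Volume infused so far = 104.652 mL/hr × 1.7 hr = 177.9084 mL
Volume remaining = 306 − 177.9084 = 128.0916 mL
New rate:
Dose = 4.7 mg/kg/hr × 114 kg = 535.8 mg/hr
Rate = 535.8 mg/hr ÷ 3.267974 mg/mL = 163.9548 mL/hr
Time remaining = 128.0916 mL ÷ 163.9548 mL/hr = 0.7812617 hr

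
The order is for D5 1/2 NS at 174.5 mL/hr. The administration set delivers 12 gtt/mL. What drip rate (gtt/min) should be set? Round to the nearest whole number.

35 gtt/min

174.5 mL/hr ÷ 60 min/hr = 2.908333 mL/min
2.908333 mL/min × 12 gtt/mL = 34.9 gtt/min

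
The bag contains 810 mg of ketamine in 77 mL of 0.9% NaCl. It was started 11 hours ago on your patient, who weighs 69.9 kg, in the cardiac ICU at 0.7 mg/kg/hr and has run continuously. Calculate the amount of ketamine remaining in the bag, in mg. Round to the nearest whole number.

272 mg

Dose = 0.7 mg/kg/hr × 69.9 kg = 48.93 mg/hr
Concentration = 810 mg ÷ 77 mL = 10.51948 mg/mL
Rate = 48.93 mg/hr ÷ 10.51948 mg/mL = 4.65137 mL/hr
Volume infused = 4.65137 mL/hr × 11 hr = 51.16507 mL
Volume remaining = 77 − 51.16507 = 25.83493 mL
Drug remaining = 25.83493 mL × 10.51948 mg/mL = 271.77 mg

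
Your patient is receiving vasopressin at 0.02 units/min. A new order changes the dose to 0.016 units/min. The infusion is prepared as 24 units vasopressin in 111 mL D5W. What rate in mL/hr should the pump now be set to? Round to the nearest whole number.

4 mL/hr

0.016 units/min × 60 min/hr = 0.96 units/hr
Concentration = 24 units ÷ 111 mL = 0.2162162 units/mL
Rate = 0.96 units/hr ÷ 0.2162162 units/mL = 4.44 mL/hr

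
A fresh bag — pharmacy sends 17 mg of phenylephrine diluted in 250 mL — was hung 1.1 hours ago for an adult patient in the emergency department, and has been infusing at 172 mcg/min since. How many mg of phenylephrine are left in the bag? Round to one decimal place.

172 mcg/min × 60 min/hr = 10320 mcg/hr
Concentration = 17 mg ÷ 250 mL = 0.068 mg/mL = 68 mcg/mL
Rate = 10320 mcg/hr ÷ 68 mcg/mL = 151.7647 mL/hr
Volume infused = 151.7647 mL/hr × 1.1 hr = 166.9412 mL
Volume remaining = 250 − 166.9412 = 83.05882 mL
Drug remaining = 83.05882 mL × 68 mcg/mL = 5648 mcg = 5.648 mg

5.6 mg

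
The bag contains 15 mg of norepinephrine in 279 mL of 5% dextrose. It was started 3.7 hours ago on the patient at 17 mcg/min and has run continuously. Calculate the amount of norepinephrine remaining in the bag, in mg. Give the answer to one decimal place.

17 mcg/min × 60 min/hr = 1020 mcg/hr
Concentration = 15 mg ÷ 279 mL = 0.05376344 mg/mL = 53.76344 mcg/mL
Rate = 1020 mcg/hr ÷ 53.76344 mcg/mL = 18.972 mL/hr
Volume infused = 18.972 mL/hr × 3.7 hr = 70.1964 mL
Volume remaining = 279 − 70.1964 = 208.8036 mL
Drug remaining = 208.8036 mL × 53.76344 mcg/mL = 11226 mcg = 11.226 mg

11.2 mg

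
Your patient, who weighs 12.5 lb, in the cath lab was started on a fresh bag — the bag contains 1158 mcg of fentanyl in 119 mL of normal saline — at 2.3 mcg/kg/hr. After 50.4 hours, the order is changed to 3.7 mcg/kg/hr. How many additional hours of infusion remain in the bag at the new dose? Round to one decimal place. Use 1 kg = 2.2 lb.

Initial rate:
Weight = 12.5 lb ÷ 2.2 lb/kg = 5.681818 kg
Dose = 2.3 mcg/kg/hr × 5.681818 kg = 13.06818 mcg/hr
Concentration = 1158 mcg ÷ 119 mL = 9.731092 mcg/mL
Rate = 13.06818 mcg/hr ÷ 9.731092 mcg/mL = 1.342931 mL/hr
Volume infused so far = 1.342931 mL/hr × 50.4 hr = 67.6837 mL
Volume remaining = 119 − 67.6837 = 51.3163 mL
New rate:
Dose = 3.7 mcg/kg/hr × 5.681818 kg = 21.02273 mcg/hr
Rate = 21.02273 mcg/hr ÷ 9.731092 mcg/mL = 2.160367 mL/hr
Time remaining = 51.3163 mL ÷ 2.160367 mL/hr = 23.75351 hr

23.8 hours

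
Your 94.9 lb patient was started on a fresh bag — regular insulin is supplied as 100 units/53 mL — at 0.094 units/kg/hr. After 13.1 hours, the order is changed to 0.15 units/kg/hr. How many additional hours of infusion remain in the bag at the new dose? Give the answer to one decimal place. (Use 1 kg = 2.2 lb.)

Initial rate:
Weight = 94.9 lb ÷ 2.2 lb/kg = 43.13636 kg
Dose = 0.094 units/kg/hr × 43.13636 kg = 4.054818 units/hr
Concentration = 100 units ÷ 53 mL = 1.886792 units/mL
Rate = 4.054818 units/hr ÷ 1.886792 units/mL = 2.149054 mL/hr
Volume infused so far = 2.149054 mL/hr × 13.1 hr = 28.1526 mL
Volume remaining = 53 − 28.1526 = 24.8474 mL
New rate:
Dose = 0.15 units/kg/hr × 43.13636 kg = 6.470455 units/hr
Rate = 6.470455 units/hr ÷ 1.886792 units/mL = 3.429341 mL/hr
Time remaining = 24.8474 mL ÷ 3.429341 mL/hr = 7.245531 hr

7.2 hours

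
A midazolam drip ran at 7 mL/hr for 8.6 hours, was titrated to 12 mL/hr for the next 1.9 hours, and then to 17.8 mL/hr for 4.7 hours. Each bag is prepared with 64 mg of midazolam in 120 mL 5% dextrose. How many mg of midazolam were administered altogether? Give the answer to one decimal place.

Concentration = 64 mg ÷ 120 mL = 0.5333333 mg/mL
Stage 1: 7 mL/hr × 8.6 hr = 60.2 mL → 60.2 mL × 0.5333333 mg/mL = 32.10667 mg
Stage 2: 12 mL/hr × 1.9 hr = 22.8 mL → 22.8 mL × 0.5333333 mg/mL = 12.16 mg
Stage 3: 17.8 mL/hr × 4.7 hr = 83.66 mL → 83.66 mL × 0.5333333 mg/mL = 44.61867 mg
Total = 32.10667 + 12.16 + 44.61867 = 88.88533 mg

88.9 mg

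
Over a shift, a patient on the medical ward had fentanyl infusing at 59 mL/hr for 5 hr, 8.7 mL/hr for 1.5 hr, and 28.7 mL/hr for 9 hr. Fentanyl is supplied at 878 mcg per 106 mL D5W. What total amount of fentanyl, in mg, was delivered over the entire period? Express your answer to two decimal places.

Concentration = 878 mcg ÷ 106 mL = 8.283019 mcg/mL
Stage 1: 59 mL/hr × 5 hr = 295 mL → 295 mL × 8.283019 mcg/mL = 2443.491 mcg
Stage 2: 8.7 mL/hr × 1.5 hr = 13.05 mL → 13.05 mL × 8.283019 mcg/mL = 108.0934 mcg
Stage 3: 28.7 mL/hr × 9 hr = 258.3 mL → 258.3 mL × 8.283019 mcg/mL = 2139.504 mcg
Total = 2443.491 + 108.0934 + 2139.504 = 4691.088 mcg = 4.691088 mg

4.69 mg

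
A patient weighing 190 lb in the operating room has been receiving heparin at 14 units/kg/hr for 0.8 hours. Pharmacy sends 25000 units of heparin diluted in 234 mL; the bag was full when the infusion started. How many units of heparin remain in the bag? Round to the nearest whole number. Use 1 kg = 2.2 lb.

24033 units

Weight = 190 lb ÷ 2.2 lb/kg = 86.36364 kg
Dose = 14 units/kg/hr × 86.36364 kg = 1209.091 units/hr
Concentration = 25000 units ÷ 234 mL = 106.8376 units/mL
Rate = 1209.091 units/hr ÷ 106.8376 units/mL = 11.31709 mL/hr
Volume infused = 11.31709 mL/hr × 0.8 hr = 9.053673 mL
Volume remaining = 234 − 9.053673 = 224.9463 mL
Drug remaining = 224.9463 mL × 106.8376 units/mL = 24032.73 units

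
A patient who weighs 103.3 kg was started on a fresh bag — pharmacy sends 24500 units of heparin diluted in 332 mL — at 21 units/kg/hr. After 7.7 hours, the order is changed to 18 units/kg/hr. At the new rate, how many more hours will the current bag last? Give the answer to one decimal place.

4.2 hours

Initial rate:
Dose = 21 units/kg/hr × 103.3 kg = 2169.3 units/hr
Concentration = 24500 units ÷ 332 mL = 73.79518 units/mL
Rate = 2169.3 units/hr ÷ 73.79518 units/mL = 29.39623 mL/hr
Volume infused so far = 29.39623 mL/hr × 7.7 hr = 226.351 mL
Volume remaining = 332 − 226.351 = 105.649 mL
New rate:
Dose = 18 units/kg/hr × 103.3 kg = 1859.4 units/hr
Rate = 1859.4 units/hr ÷ 73.79518 units/mL = 25.19677 mL/hr
Time remaining = 105.649 mL ÷ 25.19677 mL/hr = 4.19296 hr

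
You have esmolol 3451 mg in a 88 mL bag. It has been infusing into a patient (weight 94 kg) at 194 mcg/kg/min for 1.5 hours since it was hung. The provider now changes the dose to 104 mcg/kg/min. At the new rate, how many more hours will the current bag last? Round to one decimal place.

Initial rate:
Dose = 194 mcg/kg/min × 94 kg = 18236 mcg/min
18236 mcg/min × 60 min/hr = 1094160 mcg/hr
Concentration = 3451 mg ÷ 88 mL = 39.21591 mg/mL = 39215.91 mcg/mL
Rate = 1094160 mcg/hr ÷ 39215.91 mcg/mL = 27.90092 mL/hr
Volume infused so far = 27.90092 mL/hr × 1.5 hr = 41.85138 mL
Volume remaining = 88 − 41.85138 = 46.14862 mL
New rate:
Dose = 104 mcg/kg/min × 94 kg = 9776 mcg/min
9776 mcg/min × 60 min/hr = 586560 mcg/hr
Rate = 586560 mcg/hr ÷ 39215.91 mcg/mL = 14.9572 mL/hr
Time remaining = 46.14862 mL ÷ 14.9572 mL/hr = 3.085379 hr

3.1 hours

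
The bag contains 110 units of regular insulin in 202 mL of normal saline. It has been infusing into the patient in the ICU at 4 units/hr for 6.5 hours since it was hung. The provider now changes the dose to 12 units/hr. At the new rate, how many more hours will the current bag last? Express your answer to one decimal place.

7.0 hours

Initial rate:
Concentration = 110 units ÷ 202 mL = 0.5445545 units/mL
Rate = 4 units/hr ÷ 0.5445545 units/mL = 7.345455 mL/hr
Volume infused so far = 7.345455 mL/hr × 6.5 hr = 47.74545 mL
Volume remaining = 202 − 47.74545 = 154.2545 mL
New rate:
Rate = 12 units/hr ÷ 0.5445545 units/mL = 22.03636 mL/hr
Time remaining = 154.2545 mL ÷ 22.03636 mL/hr = 7 hr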